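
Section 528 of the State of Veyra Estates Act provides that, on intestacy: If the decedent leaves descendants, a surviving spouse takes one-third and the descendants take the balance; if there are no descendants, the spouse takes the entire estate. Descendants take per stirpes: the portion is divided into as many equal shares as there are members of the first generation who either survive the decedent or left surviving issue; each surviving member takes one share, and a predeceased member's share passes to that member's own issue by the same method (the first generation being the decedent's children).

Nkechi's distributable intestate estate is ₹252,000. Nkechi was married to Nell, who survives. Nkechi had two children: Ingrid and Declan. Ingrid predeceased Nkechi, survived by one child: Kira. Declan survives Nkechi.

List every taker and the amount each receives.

Nell takes one-third of ₹252,000 = ₹84,000. The remaining ₹168,000 passes to the descendants.
The descendants' portion (₹168,000) is divided into 2 shares of ₹84,000: Declan takes ₹84,000; Ingrid's ₹84,000 share passes to Ingrid's issue.
Ingrid's share (₹84,000) passes entirely to Kira.

Nell: ₹84,000; Kira: ₹84,000; Declan: ₹84,000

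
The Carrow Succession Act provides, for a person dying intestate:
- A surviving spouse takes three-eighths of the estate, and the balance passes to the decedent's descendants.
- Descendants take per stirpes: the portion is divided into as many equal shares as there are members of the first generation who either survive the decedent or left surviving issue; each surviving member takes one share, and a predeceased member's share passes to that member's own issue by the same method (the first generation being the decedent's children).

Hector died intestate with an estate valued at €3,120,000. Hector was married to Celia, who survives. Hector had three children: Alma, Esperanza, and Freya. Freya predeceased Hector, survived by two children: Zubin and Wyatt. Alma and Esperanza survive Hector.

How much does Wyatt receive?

Celia takes three-eighths of €3,120,000 = €1,170,000. The remaining €1,950,000 passes to the descendants.
The descendants' portion (€1,950,000) is divided into 3 shares of €650,000: Alma and Esperanza each take €650,000; Freya's €650,000 share passes to Freya's issue.
Freya's share (€650,000) is divided into 2 shares of €325,000: Zubin and Wyatt each take €325,000.

Wyatt receives €325,000.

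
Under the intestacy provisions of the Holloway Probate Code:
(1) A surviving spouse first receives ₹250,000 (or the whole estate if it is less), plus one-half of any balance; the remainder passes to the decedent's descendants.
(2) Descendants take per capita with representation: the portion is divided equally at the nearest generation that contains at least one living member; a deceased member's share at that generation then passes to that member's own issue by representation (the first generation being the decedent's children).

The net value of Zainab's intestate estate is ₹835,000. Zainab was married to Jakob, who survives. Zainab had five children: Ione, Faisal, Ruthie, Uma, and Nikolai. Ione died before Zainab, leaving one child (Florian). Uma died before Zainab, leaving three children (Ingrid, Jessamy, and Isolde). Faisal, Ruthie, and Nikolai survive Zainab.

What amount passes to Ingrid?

Jakob first takes ₹250,000, leaving a balance of ₹585,000. Jakob then takes one-half of the balance (₹292,500), for a total of ₹542,500. The remaining ₹292,500 passes to the descendants.
The descendants' portion (₹292,500) is divided into 5 shares of ₹58,500: Faisal, Ruthie, and Nikolai each take ₹58,500; Ione's ₹58,500 share passes to Ione's issue; Uma's ₹58,500 share passes to Uma's issue.
Ione's share (₹58,500) passes entirely to Florian.
Uma's share (₹58,500) is divided into 3 shares of ₹19,500: Ingrid, Jessamy, and Isolde each take ₹19,500.

Ingrid receives ₹19,500.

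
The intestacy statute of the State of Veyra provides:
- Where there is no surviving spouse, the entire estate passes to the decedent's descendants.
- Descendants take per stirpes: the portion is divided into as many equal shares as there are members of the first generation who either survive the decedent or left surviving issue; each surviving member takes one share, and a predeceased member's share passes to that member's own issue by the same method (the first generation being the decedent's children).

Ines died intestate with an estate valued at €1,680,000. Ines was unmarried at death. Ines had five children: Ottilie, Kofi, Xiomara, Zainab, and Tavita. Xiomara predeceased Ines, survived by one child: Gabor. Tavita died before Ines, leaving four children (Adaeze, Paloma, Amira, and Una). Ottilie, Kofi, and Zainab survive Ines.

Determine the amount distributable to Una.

The entire €1,680,000 passes to the descendants.
That amount (€1,680,000) is divided into 5 shares of €336,000: Ottilie, Kofi, and Zainab each take €336,000; Xiomara's €336,000 share passes to Xiomara's issue; Tavita's €336,000 share passes to Tavita's issue.
Xiomara's share (€336,000) passes entirely to Gabor.
Tavita's share (€336,000) is divided into 4 shares of €84,000: Adaeze, Paloma, Amira, and Una each take €84,000.

Una receives €84,000.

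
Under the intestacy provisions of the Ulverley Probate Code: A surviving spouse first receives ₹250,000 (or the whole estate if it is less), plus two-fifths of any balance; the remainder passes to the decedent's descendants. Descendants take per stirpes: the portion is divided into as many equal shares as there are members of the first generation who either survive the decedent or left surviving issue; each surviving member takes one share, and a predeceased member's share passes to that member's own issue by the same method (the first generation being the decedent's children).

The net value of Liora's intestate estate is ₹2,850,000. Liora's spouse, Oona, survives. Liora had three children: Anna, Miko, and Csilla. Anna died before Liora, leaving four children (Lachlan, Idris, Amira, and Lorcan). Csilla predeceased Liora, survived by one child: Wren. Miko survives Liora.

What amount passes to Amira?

Amira receives ₹130,000.

Oona first takes ₹250,000, leaving a balance of ₹2,600,000. Oona then takes two-fifths of the balance (₹1,040,000), for a total of ₹1,290,000. The remaining ₹1,560,000 passes to the descendants.
The descendants' portion (₹1,560,000) is divided into 3 shares of ₹520,000: Miko takes ₹520,000; Anna's ₹520,000 share passes to Anna's issue; Csilla's ₹520,000 share passes to Csilla's issue.
Anna's share (₹520,000) is divided into 4 shares of ₹130,000: Lachlan, Idris, Amira, and Lorcan each take ₹130,000.
Csilla's share (₹520,000) passes entirely to Wren.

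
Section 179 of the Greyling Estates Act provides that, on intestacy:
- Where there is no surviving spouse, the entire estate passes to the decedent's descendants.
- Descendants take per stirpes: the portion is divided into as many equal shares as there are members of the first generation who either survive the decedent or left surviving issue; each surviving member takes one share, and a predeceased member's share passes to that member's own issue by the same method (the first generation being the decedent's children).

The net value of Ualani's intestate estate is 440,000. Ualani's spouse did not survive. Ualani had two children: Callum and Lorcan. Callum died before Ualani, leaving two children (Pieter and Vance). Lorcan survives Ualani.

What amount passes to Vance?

The entire 440,000 passes to the descendants.
That amount (440,000) is divided into 2 shares of 220,000: Lorcan takes 220,000; Callum's 220,000 share passes to Callum's issue.
Callum's share (220,000) is divided into 2 shares of 110,000: Pieter and Vance each take 110,000.

Vance receives 110,000.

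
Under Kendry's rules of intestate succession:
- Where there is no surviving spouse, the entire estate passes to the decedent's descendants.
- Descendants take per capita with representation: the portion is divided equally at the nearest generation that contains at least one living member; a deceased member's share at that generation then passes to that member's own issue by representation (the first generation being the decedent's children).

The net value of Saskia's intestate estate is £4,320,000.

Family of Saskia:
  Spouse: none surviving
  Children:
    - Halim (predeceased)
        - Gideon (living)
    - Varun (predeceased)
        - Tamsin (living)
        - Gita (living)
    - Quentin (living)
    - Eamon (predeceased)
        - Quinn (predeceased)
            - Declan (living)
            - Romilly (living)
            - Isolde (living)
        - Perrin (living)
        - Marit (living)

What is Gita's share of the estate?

Gita receives £540,000.

The entire £4,320,000 passes to the descendants.
That amount (£4,320,000) is divided into 4 shares of £1,080,000: Quentin takes £1,080,000; Halim's £1,080,000 share passes to Halim's issue; Varun's £1,080,000 share passes to Varun's issue; Eamon's £1,080,000 share passes to Eamon's issue.
Halim's share (£1,080,000) passes entirely to Gideon.
Varun's share (£1,080,000) is divided into 2 shares of £540,000: Tamsin and Gita each take £540,000.
Eamon's share (£1,080,000) is divided into 3 shares of £360,000: Perrin and Marit each take £360,000; Quinn's £360,000 share passes to Quinn's issue.
Quinn's share (£360,000) is divided into 3 shares of £120,000: Declan, Romilly, and Isolde each take £120,000.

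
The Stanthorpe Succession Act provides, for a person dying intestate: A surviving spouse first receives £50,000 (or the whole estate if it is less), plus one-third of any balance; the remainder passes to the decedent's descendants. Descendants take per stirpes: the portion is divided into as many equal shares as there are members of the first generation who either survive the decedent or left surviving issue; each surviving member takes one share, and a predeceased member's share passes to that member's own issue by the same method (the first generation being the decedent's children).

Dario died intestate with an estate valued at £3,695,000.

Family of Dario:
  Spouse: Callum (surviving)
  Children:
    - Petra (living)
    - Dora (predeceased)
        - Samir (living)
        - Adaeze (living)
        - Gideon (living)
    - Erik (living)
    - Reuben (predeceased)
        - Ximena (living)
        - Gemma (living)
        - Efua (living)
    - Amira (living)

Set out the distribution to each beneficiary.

Callum: £1,265,000; Petra: £486,000; Samir: £162,000; Adaeze: £162,000; Gideon: £162,000; Erik: £486,000; Ximena: £162,000; Gemma: £162,000; Efua: £162,000; Amira: £486,000

Callum first takes £50,000, leaving a balance of £3,645,000. Callum then takes one-third of the balance (£1,215,000), for a total of £1,265,000. The remaining £2,430,000 passes to the descendants.
The descendants' portion (£2,430,000) is divided into 5 shares of £486,000: Petra, Erik, and Amira each take £486,000; Dora's £486,000 share passes to Dora's issue; Reuben's £486,000 share passes to Reuben's issue.
Dora's share (£486,000) is divided into 3 shares of £162,000: Samir, Adaeze, and Gideon each take £162,000.
Reuben's share (£486,000) is divided into 3 shares of £162,000: Ximena, Gemma, and Efua each take £162,000.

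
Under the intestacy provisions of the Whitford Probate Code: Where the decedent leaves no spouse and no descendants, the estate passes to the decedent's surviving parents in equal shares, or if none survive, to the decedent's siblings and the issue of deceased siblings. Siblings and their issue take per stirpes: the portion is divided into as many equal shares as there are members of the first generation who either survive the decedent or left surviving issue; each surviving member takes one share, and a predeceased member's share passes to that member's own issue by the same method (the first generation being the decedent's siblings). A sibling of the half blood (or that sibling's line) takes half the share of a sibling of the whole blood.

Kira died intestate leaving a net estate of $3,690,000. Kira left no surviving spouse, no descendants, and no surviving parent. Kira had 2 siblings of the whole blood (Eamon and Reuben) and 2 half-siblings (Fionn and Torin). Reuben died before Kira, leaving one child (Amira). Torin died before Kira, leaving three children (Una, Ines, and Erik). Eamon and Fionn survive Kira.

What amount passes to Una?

Una receives $205,000.

The entire $3,690,000 passes to the siblings and their issue.
Counting each half-blood sibling's line as half a unit, there are 3 units in $3,690,000, so one unit is $1,230,000. Whole-blood lines (Eamon and Reuben) take $1,230,000 each; half-blood lines (Fionn and Torin) take $615,000 each.
Reuben's share ($1,230,000) passes entirely to Amira.
Torin's share ($615,000) is divided into 3 shares of $205,000: Una, Ines, and Erik each take $205,000.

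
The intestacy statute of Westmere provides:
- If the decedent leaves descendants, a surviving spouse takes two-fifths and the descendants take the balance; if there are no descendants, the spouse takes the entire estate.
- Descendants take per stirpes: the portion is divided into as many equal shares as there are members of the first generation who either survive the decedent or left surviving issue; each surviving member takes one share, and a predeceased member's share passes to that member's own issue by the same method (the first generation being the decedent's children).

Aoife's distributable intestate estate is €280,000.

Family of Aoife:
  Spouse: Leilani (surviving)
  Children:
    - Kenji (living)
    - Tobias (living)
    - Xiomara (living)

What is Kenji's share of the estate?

Leilani takes two-fifths of €280,000 = €112,000. The remaining €168,000 passes to the descendants.
The descendants' portion (€168,000) is divided into 3 shares of €56,000: Kenji, Tobias, and Xiomara each take €56,000.

Kenji receives €56,000.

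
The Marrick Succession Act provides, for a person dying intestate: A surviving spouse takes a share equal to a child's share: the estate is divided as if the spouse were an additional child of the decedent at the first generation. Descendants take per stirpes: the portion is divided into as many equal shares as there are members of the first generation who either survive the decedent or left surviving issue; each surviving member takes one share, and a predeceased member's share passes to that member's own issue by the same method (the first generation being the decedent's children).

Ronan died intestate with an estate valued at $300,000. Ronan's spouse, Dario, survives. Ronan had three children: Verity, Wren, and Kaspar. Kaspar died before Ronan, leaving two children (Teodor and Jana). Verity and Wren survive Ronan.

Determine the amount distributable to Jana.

Jana receives $37,500.

The spouse counts as an additional share at the children's level, so there are 4 primary shares of $75,000. Dario takes one such share ($75,000).
The children's combined portion ($225,000) is divided into 3 shares of $75,000: Verity and Wren each take $75,000; Kaspar's $75,000 share passes to Kaspar's issue.
Kaspar's share ($75,000) is divided into 2 shares of $37,500: Teodor and Jana each take $37,500.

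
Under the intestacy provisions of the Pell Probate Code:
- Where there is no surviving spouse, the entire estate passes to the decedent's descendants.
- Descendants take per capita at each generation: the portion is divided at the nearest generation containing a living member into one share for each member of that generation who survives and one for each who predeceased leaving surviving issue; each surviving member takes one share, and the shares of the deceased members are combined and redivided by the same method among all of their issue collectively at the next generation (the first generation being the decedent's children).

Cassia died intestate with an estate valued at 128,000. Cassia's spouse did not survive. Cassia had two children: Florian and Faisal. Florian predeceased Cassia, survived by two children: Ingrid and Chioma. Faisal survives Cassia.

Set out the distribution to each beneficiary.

Ingrid: 32,000; Chioma: 32,000; Faisal: 64,000

The entire 128,000 passes to the descendants.
That amount (128,000) is divided at the children's generation into 2 shares of 64,000. Faisal takes 64,000. The remaining share for the deceased Florian (64,000) is carried to the next generation.
That pool (64,000) is divided at the grandchildren's generation equally among Ingrid and Chioma: 32,000 each.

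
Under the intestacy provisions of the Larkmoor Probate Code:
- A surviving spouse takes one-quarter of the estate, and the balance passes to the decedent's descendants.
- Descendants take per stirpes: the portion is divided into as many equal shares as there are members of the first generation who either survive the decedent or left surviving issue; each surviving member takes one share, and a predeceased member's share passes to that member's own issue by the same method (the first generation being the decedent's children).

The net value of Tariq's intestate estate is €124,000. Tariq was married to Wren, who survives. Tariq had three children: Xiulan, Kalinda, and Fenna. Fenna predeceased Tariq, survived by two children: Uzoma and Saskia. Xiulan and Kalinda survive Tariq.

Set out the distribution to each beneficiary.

Wren takes one-quarter of €124,000 = €31,000. The remaining €93,000 passes to the descendants.
The descendants' portion (€93,000) is divided into 3 shares of €31,000: Xiulan and Kalinda each take €31,000; Fenna's €31,000 share passes to Fenna's issue.
Fenna's share (€31,000) is divided into 2 shares of €15,500: Uzoma and Saskia each take €15,500.

Wren: €31,000; Xiulan: €31,000; Kalinda: €31,000; Uzoma: €15,500; Saskia: €15,500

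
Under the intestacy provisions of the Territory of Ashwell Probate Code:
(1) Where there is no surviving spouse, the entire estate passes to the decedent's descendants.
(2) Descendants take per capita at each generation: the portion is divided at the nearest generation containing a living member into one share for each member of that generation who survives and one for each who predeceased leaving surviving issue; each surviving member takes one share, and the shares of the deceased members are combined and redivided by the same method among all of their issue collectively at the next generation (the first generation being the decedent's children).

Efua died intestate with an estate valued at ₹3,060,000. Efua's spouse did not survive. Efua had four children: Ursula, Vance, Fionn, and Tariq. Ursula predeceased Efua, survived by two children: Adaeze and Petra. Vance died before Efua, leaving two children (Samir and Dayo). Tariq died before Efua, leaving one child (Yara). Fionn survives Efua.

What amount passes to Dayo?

The entire ₹3,060,000 passes to the descendants.
That amount (₹3,060,000) is divided at the children's generation into 4 shares of ₹765,000. Fionn takes ₹765,000. The 3 shares of the deceased (Ursula, Vance, and Tariq) are combined into a pool of ₹2,295,000.
That pool (₹2,295,000) is divided at the grandchildren's generation equally among Adaeze, Petra, Samir, Dayo, and Yara: ₹459,000 each.

Dayo receives ₹459,000.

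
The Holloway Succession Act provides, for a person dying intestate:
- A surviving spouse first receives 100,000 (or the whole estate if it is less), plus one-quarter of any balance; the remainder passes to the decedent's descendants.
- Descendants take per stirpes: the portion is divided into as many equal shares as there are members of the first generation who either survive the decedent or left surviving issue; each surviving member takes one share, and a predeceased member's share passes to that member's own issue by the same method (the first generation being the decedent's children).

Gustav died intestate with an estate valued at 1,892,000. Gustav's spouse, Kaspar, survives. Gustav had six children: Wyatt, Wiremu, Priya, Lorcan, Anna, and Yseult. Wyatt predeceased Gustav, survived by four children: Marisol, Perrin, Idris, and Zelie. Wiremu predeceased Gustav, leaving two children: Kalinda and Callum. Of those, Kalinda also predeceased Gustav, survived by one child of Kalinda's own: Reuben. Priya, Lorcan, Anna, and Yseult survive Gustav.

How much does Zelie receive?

Kaspar first takes 100,000, leaving a balance of 1,792,000. Kaspar then takes one-quarter of the balance (448,000), for a total of 548,000. The remaining 1,344,000 passes to the descendants.
The descendants' portion (1,344,000) is divided into 6 shares of 224,000: Priya, Lorcan, Anna, and Yseult each take 224,000; Wyatt's 224,000 share passes to Wyatt's issue; Wiremu's 224,000 share passes to Wiremu's issue.
Wyatt's share (224,000) is divided into 4 shares of 56,000: Marisol, Perrin, Idris, and Zelie each take 56,000.
Wiremu's share (224,000) is divided into 2 shares of 112,000: Callum takes 112,000; Kalinda's 112,000 share passes to Kalinda's issue.
Kalinda's share (112,000) passes entirely to Reuben.

Zelie receives 56,000.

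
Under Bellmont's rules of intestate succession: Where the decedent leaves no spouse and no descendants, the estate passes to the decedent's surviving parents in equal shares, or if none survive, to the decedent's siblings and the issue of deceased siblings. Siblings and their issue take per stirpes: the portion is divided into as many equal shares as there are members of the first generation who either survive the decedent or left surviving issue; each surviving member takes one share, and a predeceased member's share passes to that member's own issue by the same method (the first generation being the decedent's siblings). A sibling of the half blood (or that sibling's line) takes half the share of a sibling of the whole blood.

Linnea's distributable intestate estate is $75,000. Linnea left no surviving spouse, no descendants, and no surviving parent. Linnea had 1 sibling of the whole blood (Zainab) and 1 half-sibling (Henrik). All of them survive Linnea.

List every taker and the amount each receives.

The entire $75,000 passes to the siblings and their issue.
Counting each half-blood sibling's line as half a unit, there are 3/2 units in $75,000, so one unit is $50,000. Whole-blood lines (Zainab) take $50,000 each; half-blood lines (Henrik) take $25,000 each.

Henrik: $25,000; Zainab: $50,000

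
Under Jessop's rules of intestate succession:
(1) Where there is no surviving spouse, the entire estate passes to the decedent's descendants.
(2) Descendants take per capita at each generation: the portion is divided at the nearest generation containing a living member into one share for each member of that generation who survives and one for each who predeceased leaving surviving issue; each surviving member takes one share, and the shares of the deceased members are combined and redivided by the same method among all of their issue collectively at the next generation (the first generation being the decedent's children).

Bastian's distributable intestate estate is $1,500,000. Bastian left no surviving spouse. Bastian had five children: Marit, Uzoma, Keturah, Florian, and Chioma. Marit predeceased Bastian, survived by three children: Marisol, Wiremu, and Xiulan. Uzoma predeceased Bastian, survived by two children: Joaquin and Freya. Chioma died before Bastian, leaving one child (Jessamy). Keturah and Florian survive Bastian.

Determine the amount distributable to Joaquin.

The entire $1,500,000 passes to the descendants.
That amount ($1,500,000) is divided at the children's generation into 5 shares of $300,000. Keturah and Florian each take $300,000. The 3 shares of the deceased (Marit, Uzoma, and Chioma) are combined into a pool of $900,000.
That pool ($900,000) is divided at the grandchildren's generation equally among Marisol, Wiremu, Xiulan, Joaquin, Freya, and Jessamy: $150,000 each.

Joaquin receives $150,000.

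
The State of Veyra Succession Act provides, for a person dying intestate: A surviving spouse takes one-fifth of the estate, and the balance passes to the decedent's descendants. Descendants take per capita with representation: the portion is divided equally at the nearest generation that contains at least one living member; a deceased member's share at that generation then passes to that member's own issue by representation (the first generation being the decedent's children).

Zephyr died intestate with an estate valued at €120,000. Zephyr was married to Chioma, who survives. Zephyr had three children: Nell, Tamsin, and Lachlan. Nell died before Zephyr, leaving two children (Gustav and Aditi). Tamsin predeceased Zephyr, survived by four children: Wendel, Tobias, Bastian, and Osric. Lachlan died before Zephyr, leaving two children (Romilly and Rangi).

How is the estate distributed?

Chioma takes one-fifth of €120,000 = €24,000. The remaining €96,000 passes to the descendants.
No child survives, so the initial division is made at the grandchildren's generation.
The descendants' portion (€96,000) is divided into 8 shares of €12,000: Gustav, Aditi, Wendel, Tobias, Bastian, Osric, Romilly, and Rangi each take €12,000.

Chioma: €24,000; Gustav: €12,000; Aditi: €12,000; Wendel: €12,000; Tobias: €12,000; Bastian: €12,000; Osric: €12,000; Romilly: €12,000; Rangi: €12,000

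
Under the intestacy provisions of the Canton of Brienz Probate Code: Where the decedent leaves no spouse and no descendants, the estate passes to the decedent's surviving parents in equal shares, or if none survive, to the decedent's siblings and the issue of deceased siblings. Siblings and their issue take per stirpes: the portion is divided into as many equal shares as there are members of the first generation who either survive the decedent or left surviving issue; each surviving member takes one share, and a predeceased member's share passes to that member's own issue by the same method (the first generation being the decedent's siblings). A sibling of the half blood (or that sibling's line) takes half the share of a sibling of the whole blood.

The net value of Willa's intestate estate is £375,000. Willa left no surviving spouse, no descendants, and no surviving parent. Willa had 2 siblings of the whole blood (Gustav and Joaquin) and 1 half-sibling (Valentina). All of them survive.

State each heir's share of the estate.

Valentina: £75,000; Gustav: £150,000; Joaquin: £150,000

The entire £375,000 passes to the siblings and their issue.
Counting each half-blood sibling's line as half a unit, there are 5/2 units in £375,000, so one unit is £150,000. Whole-blood lines (Gustav and Joaquin) take £150,000 each; half-blood lines (Valentina) take £75,000 each.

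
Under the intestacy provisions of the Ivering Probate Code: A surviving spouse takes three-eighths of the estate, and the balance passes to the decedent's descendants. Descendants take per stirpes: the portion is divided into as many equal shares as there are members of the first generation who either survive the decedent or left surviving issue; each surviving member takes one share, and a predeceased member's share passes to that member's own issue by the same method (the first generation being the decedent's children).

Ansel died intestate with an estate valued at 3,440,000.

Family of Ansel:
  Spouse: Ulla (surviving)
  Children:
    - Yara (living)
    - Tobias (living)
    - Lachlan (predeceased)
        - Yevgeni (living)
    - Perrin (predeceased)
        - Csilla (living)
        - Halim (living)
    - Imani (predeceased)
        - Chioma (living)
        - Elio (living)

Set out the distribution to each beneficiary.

Ulla takes three-eighths of 3,440,000 = 1,290,000. The remaining 2,150,000 passes to the descendants.
The descendants' portion (2,150,000) is divided into 5 shares of 430,000: Yara and Tobias each take 430,000; Lachlan's 430,000 share passes to Lachlan's issue; Perrin's 430,000 share passes to Perrin's issue; Imani's 430,000 share passes to Imani's issue.
Lachlan's share (430,000) passes entirely to Yevgeni.
Perrin's share (430,000) is divided into 2 shares of 215,000: Csilla and Halim each take 215,000.
Imani's share (430,000) is divided into 2 shares of 215,000: Chioma and Elio each take 215,000.

Ulla: 1,290,000; Yara: 430,000; Tobias: 430,000; Yevgeni: 430,000; Csilla: 215,000; Halim: 215,000; Chioma: 215,000; Elio: 215,000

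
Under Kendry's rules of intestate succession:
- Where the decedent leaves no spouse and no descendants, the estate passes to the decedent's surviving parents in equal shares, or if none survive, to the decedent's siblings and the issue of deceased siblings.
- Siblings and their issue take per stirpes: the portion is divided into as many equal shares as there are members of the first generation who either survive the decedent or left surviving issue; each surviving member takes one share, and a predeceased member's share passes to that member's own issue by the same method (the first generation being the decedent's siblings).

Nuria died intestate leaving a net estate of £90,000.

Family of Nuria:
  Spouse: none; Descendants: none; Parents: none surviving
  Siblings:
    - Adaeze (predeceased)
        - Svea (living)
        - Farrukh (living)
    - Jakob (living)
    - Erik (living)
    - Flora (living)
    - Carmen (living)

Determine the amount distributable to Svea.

Svea receives £9,000.

The entire £90,000 passes to the siblings and their issue.
That amount (£90,000) is divided into 5 shares of £18,000: Jakob, Erik, Flora, and Carmen each take £18,000; Adaeze's £18,000 share passes to Adaeze's issue.
Adaeze's share (£18,000) is divided into 2 shares of £9,000: Svea and Farrukh each take £9,000.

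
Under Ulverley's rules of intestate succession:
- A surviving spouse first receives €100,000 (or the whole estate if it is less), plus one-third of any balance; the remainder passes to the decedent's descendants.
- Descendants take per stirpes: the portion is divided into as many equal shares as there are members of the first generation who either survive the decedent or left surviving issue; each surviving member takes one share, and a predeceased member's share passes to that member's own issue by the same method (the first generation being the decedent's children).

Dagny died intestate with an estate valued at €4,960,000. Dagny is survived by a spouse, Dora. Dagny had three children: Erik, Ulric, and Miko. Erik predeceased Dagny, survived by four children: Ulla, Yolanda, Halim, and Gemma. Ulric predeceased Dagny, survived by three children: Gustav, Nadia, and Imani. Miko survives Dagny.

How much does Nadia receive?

Nadia receives €360,000.

Dora first takes €100,000, leaving a balance of €4,860,000. Dora then takes one-third of the balance (€1,620,000), for a total of €1,720,000. The remaining €3,240,000 passes to the descendants.
The descendants' portion (€3,240,000) is divided into 3 shares of €1,080,000: Miko takes €1,080,000; Erik's €1,080,000 share passes to Erik's issue; Ulric's €1,080,000 share passes to Ulric's issue.
Erik's share (€1,080,000) is divided into 4 shares of €270,000: Ulla, Yolanda, Halim, and Gemma each take €270,000.
Ulric's share (€1,080,000) is divided into 3 shares of €360,000: Gustav, Nadia, and Imani each take €360,000.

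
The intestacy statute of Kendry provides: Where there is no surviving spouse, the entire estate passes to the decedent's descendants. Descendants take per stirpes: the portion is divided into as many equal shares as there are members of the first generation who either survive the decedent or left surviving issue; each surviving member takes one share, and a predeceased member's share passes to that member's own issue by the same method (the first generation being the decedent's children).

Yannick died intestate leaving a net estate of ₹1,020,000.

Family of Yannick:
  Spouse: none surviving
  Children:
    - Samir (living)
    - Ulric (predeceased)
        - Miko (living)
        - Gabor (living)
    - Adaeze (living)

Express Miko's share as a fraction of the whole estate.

The entire ₹1,020,000 passes to the descendants.
That amount (₹1,020,000) is divided into 3 shares of ₹340,000: Samir and Adaeze each take ₹340,000; Ulric's ₹340,000 share passes to Ulric's issue.
Ulric's share (₹340,000) is divided into 2 shares of ₹170,000: Miko and Gabor each take ₹170,000.

Miko receives 1/6 of the estate.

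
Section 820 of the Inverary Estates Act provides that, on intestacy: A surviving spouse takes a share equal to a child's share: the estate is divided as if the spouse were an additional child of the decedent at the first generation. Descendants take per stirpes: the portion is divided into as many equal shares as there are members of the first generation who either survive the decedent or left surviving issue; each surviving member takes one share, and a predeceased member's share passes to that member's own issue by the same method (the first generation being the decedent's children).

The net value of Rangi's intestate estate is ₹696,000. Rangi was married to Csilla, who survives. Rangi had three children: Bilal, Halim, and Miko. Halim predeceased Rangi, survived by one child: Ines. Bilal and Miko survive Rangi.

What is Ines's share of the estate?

Ines receives ₹174,000.

The spouse counts as an additional share at the children's level, so there are 4 primary shares of ₹174,000. Csilla takes one such share (₹174,000).
The children's combined portion (₹522,000) is divided into 3 shares of ₹174,000: Bilal and Miko each take ₹174,000; Halim's ₹174,000 share passes to Halim's issue.
Halim's share (₹174,000) passes entirely to Ines.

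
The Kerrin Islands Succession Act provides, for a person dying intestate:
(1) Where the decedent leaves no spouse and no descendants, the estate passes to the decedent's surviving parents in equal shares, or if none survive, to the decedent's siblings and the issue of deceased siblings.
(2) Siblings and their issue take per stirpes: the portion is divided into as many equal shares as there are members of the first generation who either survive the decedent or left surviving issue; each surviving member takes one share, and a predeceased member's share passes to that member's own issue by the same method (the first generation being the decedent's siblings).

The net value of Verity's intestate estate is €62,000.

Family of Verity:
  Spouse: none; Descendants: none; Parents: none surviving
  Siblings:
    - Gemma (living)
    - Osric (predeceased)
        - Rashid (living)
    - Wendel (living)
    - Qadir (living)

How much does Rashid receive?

Rashid receives €15,500.

The entire €62,000 passes to the siblings and their issue.
That amount (€62,000) is divided into 4 shares of €15,500: Gemma, Wendel, and Qadir each take €15,500; Osric's €15,500 share passes to Osric's issue.
Osric's share (€15,500) passes entirely to Rashid.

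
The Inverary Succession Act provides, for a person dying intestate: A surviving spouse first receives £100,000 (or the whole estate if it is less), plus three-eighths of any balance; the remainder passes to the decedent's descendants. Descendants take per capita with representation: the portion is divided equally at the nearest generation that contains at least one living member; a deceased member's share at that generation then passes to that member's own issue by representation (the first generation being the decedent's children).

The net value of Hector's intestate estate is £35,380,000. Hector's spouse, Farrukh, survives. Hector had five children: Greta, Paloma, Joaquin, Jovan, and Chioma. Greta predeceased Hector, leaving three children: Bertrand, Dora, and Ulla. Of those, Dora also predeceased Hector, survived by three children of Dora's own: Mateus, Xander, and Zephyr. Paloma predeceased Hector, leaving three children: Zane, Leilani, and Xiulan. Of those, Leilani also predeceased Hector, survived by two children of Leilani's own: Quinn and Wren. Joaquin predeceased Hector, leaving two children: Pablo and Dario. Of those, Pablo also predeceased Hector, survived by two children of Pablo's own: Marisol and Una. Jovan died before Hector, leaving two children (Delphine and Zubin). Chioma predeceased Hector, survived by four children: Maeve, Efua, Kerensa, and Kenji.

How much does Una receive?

Farrukh first takes £100,000, leaving a balance of £35,280,000. Farrukh then takes three-eighths of the balance (£13,230,000), for a total of £13,330,000. The remaining £22,050,000 passes to the descendants.
No child survives, so the initial division is made at the grandchildren's generation.
The descendants' portion (£22,050,000) is divided into 14 shares of £1,575,000: Bertrand, Ulla, Zane, Xiulan, Dario, Delphine, Zubin, Maeve, Efua, Kerensa, and Kenji each take £1,575,000; Dora's £1,575,000 share passes to Dora's issue; Leilani's £1,575,000 share passes to Leilani's issue; Pablo's £1,575,000 share passes to Pablo's issue.
Dora's share (£1,575,000) is divided into 3 shares of £525,000: Mateus, Xander, and Zephyr each take £525,000.
Leilani's share (£1,575,000) is divided into 2 shares of £787,500: Quinn and Wren each take £787,500.
Pablo's share (£1,575,000) is divided into 2 shares of £787,500: Marisol and Una each take £787,500.

Una receives £787,500.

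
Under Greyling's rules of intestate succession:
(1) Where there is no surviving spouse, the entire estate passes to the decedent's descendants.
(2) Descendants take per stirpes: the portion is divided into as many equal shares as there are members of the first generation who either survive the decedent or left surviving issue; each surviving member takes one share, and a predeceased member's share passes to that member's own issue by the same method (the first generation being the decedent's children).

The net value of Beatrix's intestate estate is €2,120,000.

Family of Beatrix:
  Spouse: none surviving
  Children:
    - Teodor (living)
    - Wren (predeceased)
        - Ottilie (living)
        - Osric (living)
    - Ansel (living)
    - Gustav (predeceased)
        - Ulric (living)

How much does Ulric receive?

Ulric receives €530,000.

The entire €2,120,000 passes to the descendants.
That amount (€2,120,000) is divided into 4 shares of €530,000: Teodor and Ansel each take €530,000; Wren's €530,000 share passes to Wren's issue; Gustav's €530,000 share passes to Gustav's issue.
Wren's share (€530,000) is divided into 2 shares of €265,000: Ottilie and Osric each take €265,000.
Gustav's share (€530,000) passes entirely to Ulric.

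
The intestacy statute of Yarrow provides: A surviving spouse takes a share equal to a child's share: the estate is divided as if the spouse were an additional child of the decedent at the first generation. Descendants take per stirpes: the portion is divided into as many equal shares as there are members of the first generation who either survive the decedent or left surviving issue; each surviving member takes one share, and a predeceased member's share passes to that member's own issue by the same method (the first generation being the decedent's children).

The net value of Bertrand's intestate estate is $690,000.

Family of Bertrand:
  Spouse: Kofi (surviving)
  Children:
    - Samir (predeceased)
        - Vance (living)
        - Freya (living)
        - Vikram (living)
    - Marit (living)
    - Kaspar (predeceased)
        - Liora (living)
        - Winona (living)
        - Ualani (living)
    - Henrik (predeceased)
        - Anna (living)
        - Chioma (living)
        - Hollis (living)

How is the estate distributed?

The spouse counts as an additional share at the children's level, so there are 5 primary shares of $138,000. Kofi takes one such share ($138,000).
The children's combined portion ($552,000) is divided into 4 shares of $138,000: Marit takes $138,000; Samir's $138,000 share passes to Samir's issue; Kaspar's $138,000 share passes to Kaspar's issue; Henrik's $138,000 share passes to Henrik's issue.
Samir's share ($138,000) is divided into 3 shares of $46,000: Vance, Freya, and Vikram each take $46,000.
Kaspar's share ($138,000) is divided into 3 shares of $46,000: Liora, Winona, and Ualani each take $46,000.
Henrik's share ($138,000) is divided into 3 shares of $46,000: Anna, Chioma, and Hollis each take $46,000.

Kofi: $138,000; Vance: $46,000; Freya: $46,000; Vikram: $46,000; Marit: $138,000; Liora: $46,000; Winona: $46,000; Ualani: $46,000; Anna: $46,000; Chioma: $46,000; Hollis: $46,000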